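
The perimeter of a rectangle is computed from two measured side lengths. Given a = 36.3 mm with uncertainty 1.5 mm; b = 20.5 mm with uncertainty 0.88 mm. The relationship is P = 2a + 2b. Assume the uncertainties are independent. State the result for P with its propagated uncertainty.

For a sum/difference, combine absolute errors in quadrature:
  (2·δa)² = 9.00;  (2·δb)² = 3.10
δP = √(12.1) = 3.48 mm
P = 114 mm.

114 ± 3.48 mm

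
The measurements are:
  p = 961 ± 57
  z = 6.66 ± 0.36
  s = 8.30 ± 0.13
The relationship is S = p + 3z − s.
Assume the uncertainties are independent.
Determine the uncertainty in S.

Each term contributes (cᵢ δxᵢ)² to (δS)²:
  (δp)² = 3250;  (3·δz)² = 1.17;  (δs)² = 0.0169
δS = √(3250) = 57.0

57.0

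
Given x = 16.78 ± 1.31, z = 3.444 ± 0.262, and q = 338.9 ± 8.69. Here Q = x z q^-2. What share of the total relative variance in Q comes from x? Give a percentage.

(δQ/Q)² = (1·δx/x)² + (1·δz/z)² + (-2·δq/q)²
  x term: (1×0.0781)² = 0.00609
  z term: (1×0.0761)² = 0.00579
  q term: (-2×0.0256)² = 0.00263
Total = 0.0145. Share from x = 0.00609/0.0145 = 0.420.

42.0%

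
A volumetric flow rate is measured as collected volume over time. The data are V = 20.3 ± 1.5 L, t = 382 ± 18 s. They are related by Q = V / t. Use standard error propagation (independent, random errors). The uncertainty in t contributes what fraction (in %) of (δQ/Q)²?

28.9%

(δQ/Q)² = (1·δV/V)² + (-1·δt/t)²
  V term: (1×0.0739)² = 0.00546
  t term: (-1×0.0471)² = 0.00222
Total = 0.00768. Share from t = 0.00222/0.00768 = 0.289.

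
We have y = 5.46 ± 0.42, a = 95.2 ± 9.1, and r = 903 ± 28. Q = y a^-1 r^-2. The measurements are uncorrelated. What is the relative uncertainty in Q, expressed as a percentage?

13.7%

For a monomial Q ∝ y, a^-1, r^-2, fractional errors add in quadrature:
  (1·δy/y)² = (1×0.0769)² = 0.00592;  (-1·δa/a)² = (-1×0.0956)² = 0.00914;  (-2·δr/r)² = (-2×0.0310)² = 0.00385
δQ/Q = √(0.0189) = 0.137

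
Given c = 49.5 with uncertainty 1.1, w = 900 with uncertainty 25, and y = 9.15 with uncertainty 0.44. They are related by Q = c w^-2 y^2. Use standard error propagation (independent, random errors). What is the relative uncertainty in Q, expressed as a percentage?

Q is a product of powers, so relative uncertainties combine in quadrature:
  (1·δc/c)² = (1×0.0222)² = 0.000494;  (-2·δw/w)² = (-2×0.0278)² = 0.00309;  (2·δy/y)² = (2×0.0481)² = 0.00925
δQ/Q = √(0.0128) = 0.113

11.3%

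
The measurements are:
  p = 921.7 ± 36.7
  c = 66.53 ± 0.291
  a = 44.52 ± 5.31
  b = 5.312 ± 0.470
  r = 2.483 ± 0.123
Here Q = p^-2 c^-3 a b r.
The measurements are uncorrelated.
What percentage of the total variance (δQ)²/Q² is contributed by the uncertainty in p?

20.4%

(δQ/Q)² = (-2·δp/p)² + (-3·δc/c)² + (1·δa/a)² + (1·δb/b)² + (1·δr/r)²
  p term: (-2×0.0398)² = 0.00634
  c term: (-3×0.00437)² = 0.000172
  a term: (1×0.119)² = 0.0142
  b term: (1×0.0885)² = 0.00783
  r term: (1×0.0495)² = 0.00245
Total = 0.0310. Share from p = 0.00634/0.0310 = 0.204.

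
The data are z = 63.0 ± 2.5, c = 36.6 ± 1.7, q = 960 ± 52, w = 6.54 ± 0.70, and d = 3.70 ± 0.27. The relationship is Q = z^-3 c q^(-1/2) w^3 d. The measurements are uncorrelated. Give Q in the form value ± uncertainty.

Q is a product of powers, so relative uncertainties combine in quadrature:
  (-3·δz/z)² = (-3×0.0397)² = 0.0142;  (1·δc/c)² = (1×0.0464)² = 0.00216;  (−½·δq/q)² = (-0.5×0.0542)² = 0.000734;  (3·δw/w)² = (3×0.107)² = 0.103;  (1·δd/d)² = (1×0.0730)² = 0.00533
δQ/Q = √(0.125) = 0.354
Q = 0.00489, so δQ = 0.354 × 0.00489 = 0.00173.

0.00489 ± 0.00173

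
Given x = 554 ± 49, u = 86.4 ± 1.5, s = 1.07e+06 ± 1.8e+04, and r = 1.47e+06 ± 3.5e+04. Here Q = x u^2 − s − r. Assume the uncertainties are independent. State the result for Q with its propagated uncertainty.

(1.60 ± 0.395) × 10^6

Let p = x·u^2 = 4.14e+06. δp/p = √((1·δx/x)² + (2·δu/u)²) = √(0.00782 + 0.00121) = 0.0950, so δp = 3.93e+05.
Q = p − s − r: δQ = √(δp² + δs² + δr²) = √(1.54e+11 + 3.24e+08 + 1.22e+09) = 3.95e+05
Q = 1.6e+06.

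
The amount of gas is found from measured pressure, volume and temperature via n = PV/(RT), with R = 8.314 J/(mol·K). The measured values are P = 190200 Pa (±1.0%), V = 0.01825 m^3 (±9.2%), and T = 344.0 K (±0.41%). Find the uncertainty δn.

n is a product of powers, so relative uncertainties combine in quadrature:
  (1·δP/P)² = (1×0.0100)² = 0.000100;  (1·δV/V)² = (1×0.0920)² = 0.00846;  (-1·δT/T)² = (-1×0.00410)² = 1.68e-05
δn/n = √(0.00858) = 0.0926
n = 1.214 mol, so δn = 0.0926 × 1.214 = 0.112 mol.

0.112 mol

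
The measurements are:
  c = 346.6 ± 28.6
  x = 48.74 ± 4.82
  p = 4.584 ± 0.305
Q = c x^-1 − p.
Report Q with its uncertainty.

2.527 ± 0.965

Let w = c·x^-1 = 7.111. δw/w = √((1·δc/c)² + (-1·δx/x)²) = √(0.00681 + 0.00978) = 0.129, so δw = 0.916.
Q = w − p: δQ = √(δw² + δp²) = √(0.839 + 0.0930) = 0.965
Q = 2.527.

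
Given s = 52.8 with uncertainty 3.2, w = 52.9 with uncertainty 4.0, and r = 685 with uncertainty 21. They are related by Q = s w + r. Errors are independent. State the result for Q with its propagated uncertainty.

3480 ± 271

Let p = s·w = 2790. δp/p = √((1·δs/s)² + (1·δw/w)²) = √(0.00367 + 0.00572) = 0.0969, so δp = 271.
Q = p + r: δQ = √(δp² + δr²) = √(73300 + 441) = 271
Q = 3480.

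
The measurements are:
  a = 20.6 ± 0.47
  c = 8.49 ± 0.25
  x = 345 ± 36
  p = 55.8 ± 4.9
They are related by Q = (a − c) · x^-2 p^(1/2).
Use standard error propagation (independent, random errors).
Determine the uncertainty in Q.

Let u = a − c = 12.1. δu = √(δa² + δc²) = √(0.221 + 0.0625) = 0.532, so δu/u = 0.0440.
Q is then a monomial in u, x, p:
δQ/Q = √((δu/u)² + (-2·δx/x)² + (½·δp/p)²) = √(0.00193 + 0.0436 + 0.00193) = 0.218
Q = 0.000760, so δQ = 0.218 × 0.000760 = 0.000165.

0.000165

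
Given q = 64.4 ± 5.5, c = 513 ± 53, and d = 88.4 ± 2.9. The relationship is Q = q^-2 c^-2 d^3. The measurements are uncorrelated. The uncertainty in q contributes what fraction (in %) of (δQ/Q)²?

35.8%

(δQ/Q)² = (-2·δq/q)² + (-2·δc/c)² + (3·δd/d)²
  q term: (-2×0.0854)² = 0.0292
  c term: (-2×0.103)² = 0.0427
  d term: (3×0.0328)² = 0.00969
Total = 0.0816. Share from q = 0.0292/0.0816 = 0.358.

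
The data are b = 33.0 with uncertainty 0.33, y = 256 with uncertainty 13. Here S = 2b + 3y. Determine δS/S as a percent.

Sums and differences: (δS)² = Σ (cᵢ δxᵢ)².
  (2·δb)² = 0.436;  (3·δy)² = 1520
δS = √(1520) = 39.0
S = 834, so δS/S = 39.0/834 = 0.0468.

4.68%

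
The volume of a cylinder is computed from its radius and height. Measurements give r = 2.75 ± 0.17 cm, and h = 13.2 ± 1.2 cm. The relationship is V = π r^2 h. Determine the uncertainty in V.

48.1 cm^3

Products/powers → add relative errors in quadrature, weighted by exponent:
  (2·δr/r)² = (2×0.0618)² = 0.0153;  (1·δh/h)² = (1×0.0909)² = 0.00826
δV/V = √(0.0236) = 0.153
V = 314 cm^3, so δV = 0.153 × 314 = 48.1 cm^3.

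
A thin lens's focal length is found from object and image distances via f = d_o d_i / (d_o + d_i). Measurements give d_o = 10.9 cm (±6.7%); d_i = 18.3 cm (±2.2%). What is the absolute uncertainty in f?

0.292 cm

∂f/∂d_o = (d_i/(d_o+d_i))² = 0.393;  ∂f/∂d_i = (d_o/(d_o+d_i))² = 0.139
δf = √((∂f/∂d_o · δd_o)² + (∂f/∂d_i · δd_i)²) = √(0.0823 + 0.00315) = 0.292 cm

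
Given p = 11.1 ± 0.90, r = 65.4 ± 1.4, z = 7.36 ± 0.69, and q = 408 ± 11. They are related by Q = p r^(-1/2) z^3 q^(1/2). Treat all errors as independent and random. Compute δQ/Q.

0.293

For a monomial Q ∝ p, r^(-1/2), z^3, q^(1/2), fractional errors add in quadrature:
  (1·δp/p)² = (1×0.0811)² = 0.00657;  (−½·δr/r)² = (-0.5×0.0214)² = 0.000115;  (3·δz/z)² = (3×0.0937)² = 0.0791;  (½·δq/q)² = (0.5×0.0270)² = 0.000182
δQ/Q = √(0.0860) = 0.293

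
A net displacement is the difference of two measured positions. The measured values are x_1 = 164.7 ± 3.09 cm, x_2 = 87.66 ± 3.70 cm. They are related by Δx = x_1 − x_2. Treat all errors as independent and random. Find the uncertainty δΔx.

Absolute uncertainties add in quadrature for a linear combination:
  (δx_1)² = 9.55;  (δx_2)² = 13.7
δΔx = √(23.2) = 4.82 cm

4.82 cm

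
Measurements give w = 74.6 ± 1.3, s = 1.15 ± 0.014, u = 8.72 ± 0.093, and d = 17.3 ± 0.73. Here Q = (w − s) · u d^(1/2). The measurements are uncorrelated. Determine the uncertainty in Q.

78.7

Let h = w − s = 73.4. δh = √(δw² + δs²) = √(1.69 + 0.000196) = 1.30, so δh/h = 0.0177.
Q is then a monomial in h, u, d:
δQ/Q = √((δh/h)² + (1·δu/u)² + (½·δd/d)²) = √(0.000313 + 0.000114 + 0.000445) = 0.0295
Q = 2660, so δQ = 0.0295 × 2660 = 78.7.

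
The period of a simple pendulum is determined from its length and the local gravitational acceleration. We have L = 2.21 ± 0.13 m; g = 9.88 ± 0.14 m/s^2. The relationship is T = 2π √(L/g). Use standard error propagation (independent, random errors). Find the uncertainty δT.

Relative error in a monomial: (δT/T)² = Σ (nᵢ · δxᵢ/xᵢ)².
  (½·δL/L)² = (0.5×0.0588)² = 0.000865;  (−½·δg/g)² = (-0.5×0.0142)² = 5.02e-05
δT/T = √(0.000915) = 0.0303
T = 2.97 s, so δT = 0.0303 × 2.97 = 0.0899 s.

0.0899 s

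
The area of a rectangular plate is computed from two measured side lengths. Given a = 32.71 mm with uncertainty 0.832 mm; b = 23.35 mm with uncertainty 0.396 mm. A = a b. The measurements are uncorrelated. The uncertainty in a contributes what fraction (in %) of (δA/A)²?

69.2%

(δA/A)² = (1·δa/a)² + (1·δb/b)²
  a term: (1×0.0254)² = 0.000647
  b term: (1×0.0170)² = 0.000288
Total = 0.000935. Share from a = 0.000647/0.000935 = 0.692.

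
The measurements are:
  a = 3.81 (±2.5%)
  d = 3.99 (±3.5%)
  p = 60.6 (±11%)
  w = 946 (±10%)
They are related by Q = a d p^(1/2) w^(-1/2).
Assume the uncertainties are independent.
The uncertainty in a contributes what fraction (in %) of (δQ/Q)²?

(δQ/Q)² = (1·δa/a)² + (1·δd/d)² + (½·δp/p)² + (−½·δw/w)²
  a term: (1×0.0250)² = 0.000625
  d term: (1×0.0350)² = 0.00123
  p term: (0.5×0.110)² = 0.00302
  w term: (-0.5×0.100)² = 0.00250
Total = 0.00738. Share from a = 0.000625/0.00738 = 0.0847.

8.47%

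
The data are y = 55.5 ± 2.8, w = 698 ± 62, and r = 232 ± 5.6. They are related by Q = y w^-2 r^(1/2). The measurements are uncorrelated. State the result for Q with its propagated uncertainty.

0.00174 ± 0.000321

Q is a product of powers, so relative uncertainties combine in quadrature:
  (1·δy/y)² = (1×0.0505)² = 0.00255;  (-2·δw/w)² = (-2×0.0888)² = 0.0316;  (½·δr/r)² = (0.5×0.0241)² = 0.000146
δQ/Q = √(0.0343) = 0.185
Q = 0.00174, so δQ = 0.185 × 0.00174 = 0.000321.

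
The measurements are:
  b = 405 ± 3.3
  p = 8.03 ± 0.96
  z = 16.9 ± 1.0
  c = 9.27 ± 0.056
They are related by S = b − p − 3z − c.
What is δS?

4.56

S is a linear combination, so absolute uncertainties add in quadrature:
  (δb)² = 10.9;  (δp)² = 0.922;  (3·δz)² = 9.00;  (δc)² = 0.00314
δS = √(20.8) = 4.56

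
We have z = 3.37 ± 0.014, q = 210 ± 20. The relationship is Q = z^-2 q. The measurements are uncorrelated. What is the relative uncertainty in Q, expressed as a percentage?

9.56%

Products/powers → add relative errors in quadrature, weighted by exponent:
  (-2·δz/z)² = (-2×0.00415)² = 6.9e-05;  (1·δq/q)² = (1×0.0952)² = 0.00907
δQ/Q = √(0.00914) = 0.0956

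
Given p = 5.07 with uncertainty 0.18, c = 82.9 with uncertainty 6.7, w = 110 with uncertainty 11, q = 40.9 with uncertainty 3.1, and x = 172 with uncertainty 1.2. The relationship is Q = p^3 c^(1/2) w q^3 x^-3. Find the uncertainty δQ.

Q is a product of powers, so relative uncertainties combine in quadrature:
  (3·δp/p)² = (3×0.0355)² = 0.0113;  (½·δc/c)² = (0.5×0.0808)² = 0.00163;  (1·δw/w)² = (1×0.100)² = 0.0100;  (3·δq/q)² = (3×0.0758)² = 0.0517;  (-3·δx/x)² = (-3×0.00698)² = 0.000438
δQ/Q = √(0.0751) = 0.274
Q = 1760, so δQ = 0.274 × 1760 = 481.

481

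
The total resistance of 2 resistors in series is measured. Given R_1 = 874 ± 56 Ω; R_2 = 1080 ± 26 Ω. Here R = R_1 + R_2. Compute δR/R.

0.0316

R is a linear combination, so absolute uncertainties add in quadrature:
  (δR_1)² = 3140;  (δR_2)² = 676
δR = √(3810) = 61.7 Ω
R = 1950 Ω, so δR/R = 61.7/1950 = 0.0316.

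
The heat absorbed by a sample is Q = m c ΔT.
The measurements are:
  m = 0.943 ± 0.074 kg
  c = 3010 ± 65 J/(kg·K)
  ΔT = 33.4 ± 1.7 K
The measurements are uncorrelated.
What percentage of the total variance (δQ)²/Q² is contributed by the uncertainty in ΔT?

(δQ/Q)² = (1·δm/m)² + (1·δc/c)² + (1·δΔT/ΔT)²
  m term: (1×0.0785)² = 0.00616
  c term: (1×0.0216)² = 0.000466
  ΔT term: (1×0.0509)² = 0.00259
Total = 0.00921. Share from ΔT = 0.00259/0.00921 = 0.281.

28.1%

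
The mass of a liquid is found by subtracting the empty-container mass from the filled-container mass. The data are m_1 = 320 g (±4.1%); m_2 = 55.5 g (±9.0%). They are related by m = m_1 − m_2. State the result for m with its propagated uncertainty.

264 ± 14.0 g

Sums and differences: (δm)² = Σ (cᵢ δxᵢ)².
  (δm_1)² = 172;  (δm_2)² = 25.0
δm = √(197) = 14.0 g
m = 264 g.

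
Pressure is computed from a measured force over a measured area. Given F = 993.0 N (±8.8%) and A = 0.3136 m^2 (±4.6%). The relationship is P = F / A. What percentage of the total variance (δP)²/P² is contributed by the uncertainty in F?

78.5%

(δP/P)² = (1·δF/F)² + (-1·δA/A)²
  F term: (1×0.0880)² = 0.00774
  A term: (-1×0.0460)² = 0.00212
Total = 0.00986. Share from F = 0.00774/0.00986 = 0.785.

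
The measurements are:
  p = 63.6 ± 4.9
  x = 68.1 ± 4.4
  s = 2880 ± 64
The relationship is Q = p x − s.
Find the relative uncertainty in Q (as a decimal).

0.303

Let w = p·x = 4330. δw/w = √((1·δp/p)² + (1·δx/x)²) = √(0.00594 + 0.00417) = 0.101, so δw = 435.
Q = w − s: δQ = √(δw² + δs²) = √(1.9e+05 + 4100) = 440
Q = 1450, so δQ/Q = 440/1450 = 0.303.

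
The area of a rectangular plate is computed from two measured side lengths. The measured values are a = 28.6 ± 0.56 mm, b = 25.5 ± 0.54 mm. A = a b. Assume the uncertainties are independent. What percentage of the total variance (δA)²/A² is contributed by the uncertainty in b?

(δA/A)² = (1·δa/a)² + (1·δb/b)²
  a term: (1×0.0196)² = 0.000383
  b term: (1×0.0212)² = 0.000448
Total = 0.000832. Share from b = 0.000448/0.000832 = 0.539.

53.9%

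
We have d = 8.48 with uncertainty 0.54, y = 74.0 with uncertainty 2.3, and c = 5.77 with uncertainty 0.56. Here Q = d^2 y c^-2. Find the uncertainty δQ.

For a monomial Q ∝ d^2, y, c^-2, fractional errors add in quadrature:
  (2·δd/d)² = (2×0.0637)² = 0.0162;  (1·δy/y)² = (1×0.0311)² = 0.000966;  (-2·δc/c)² = (-2×0.0971)² = 0.0377
δQ/Q = √(0.0549) = 0.234
Q = 160, so δQ = 0.234 × 160 = 37.4.

37.4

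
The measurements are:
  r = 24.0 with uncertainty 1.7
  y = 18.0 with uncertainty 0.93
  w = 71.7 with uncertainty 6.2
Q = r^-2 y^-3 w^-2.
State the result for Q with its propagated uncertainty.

(5.79 ± 1.58) × 10^-11

Q is a product of powers, so relative uncertainties combine in quadrature:
  (-2·δr/r)² = (-2×0.0708)² = 0.0201;  (-3·δy/y)² = (-3×0.0517)² = 0.0240;  (-2·δw/w)² = (-2×0.0865)² = 0.0299
δQ/Q = √(0.0740) = 0.272
Q = 5.79e-11, so δQ = 0.272 × 5.79e-11 = 1.58e-11.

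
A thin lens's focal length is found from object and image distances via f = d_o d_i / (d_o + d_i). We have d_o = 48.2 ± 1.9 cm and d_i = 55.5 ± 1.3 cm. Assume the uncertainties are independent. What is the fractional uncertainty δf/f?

∂f/∂d_o = (d_i/(d_o+d_i))² = 0.286;  ∂f/∂d_i = (d_o/(d_o+d_i))² = 0.216
δf = √((∂f/∂d_o · δd_o)² + (∂f/∂d_i · δd_i)²) = √(0.296 + 0.0789) = 0.612 cm
f = 25.8 cm, so δf/f = 0.612/25.8 = 0.0237.

0.0237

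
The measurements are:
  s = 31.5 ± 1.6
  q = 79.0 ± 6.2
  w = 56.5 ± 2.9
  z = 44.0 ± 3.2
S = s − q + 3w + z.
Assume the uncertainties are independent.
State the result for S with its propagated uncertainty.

166 ± 11.3

Sums and differences: (δS)² = Σ (cᵢ δxᵢ)².
  (δs)² = 2.56;  (δq)² = 38.4;  (3·δw)² = 75.7;  (δz)² = 10.2
δS = √(127) = 11.3
S = 166.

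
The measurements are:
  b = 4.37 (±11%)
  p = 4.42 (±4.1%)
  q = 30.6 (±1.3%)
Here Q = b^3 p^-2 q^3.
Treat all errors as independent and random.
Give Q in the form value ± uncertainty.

(1.22 ± 0.419) × 10^5

Since Q is a product/quotient, work with relative uncertainties:
  (3·δb/b)² = (3×0.110)² = 0.109;  (-2·δp/p)² = (-2×0.0410)² = 0.00672;  (3·δq/q)² = (3×0.0130)² = 0.00152
δQ/Q = √(0.117) = 0.342
Q = 1.22e+05, so δQ = 0.342 × 1.22e+05 = 41900.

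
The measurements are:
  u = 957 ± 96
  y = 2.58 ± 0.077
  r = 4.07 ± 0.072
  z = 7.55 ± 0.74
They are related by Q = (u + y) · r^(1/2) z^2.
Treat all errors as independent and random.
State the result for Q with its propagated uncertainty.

(1.10 ± 0.243) × 10^5

Let w = u + y = 960. δw = √(δu² + δy²) = √(9220 + 0.00593) = 96.0, so δw/w = 0.100.
Q is then a monomial in w, r, z:
δQ/Q = √((δw/w)² + (½·δr/r)² + (2·δz/z)²) = √(0.0100 + 7.82e-05 + 0.0384) = 0.220
Q = 1.1e+05, so δQ = 0.220 × 1.1e+05 = 24300.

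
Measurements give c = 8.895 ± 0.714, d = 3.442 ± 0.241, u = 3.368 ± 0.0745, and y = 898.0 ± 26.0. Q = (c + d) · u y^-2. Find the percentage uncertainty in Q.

Let w = c + d = 12.34. δw = √(δc² + δd²) = √(0.510 + 0.0581) = 0.754, so δw/w = 0.0611.
Q is then a monomial in w, u, y:
δQ/Q = √((δw/w)² + (1·δu/u)² + (-2·δy/y)²) = √(0.00373 + 0.000489 + 0.00335) = 0.0870

8.70%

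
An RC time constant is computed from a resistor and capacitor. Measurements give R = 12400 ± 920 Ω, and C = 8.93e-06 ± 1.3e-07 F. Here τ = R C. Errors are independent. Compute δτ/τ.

0.0756

τ is a product of powers, so relative uncertainties combine in quadrature:
  (1·δR/R)² = (1×0.0742)² = 0.00550;  (1·δC/C)² = (1×0.0146)² = 0.000212
δτ/τ = √(0.00572) = 0.0756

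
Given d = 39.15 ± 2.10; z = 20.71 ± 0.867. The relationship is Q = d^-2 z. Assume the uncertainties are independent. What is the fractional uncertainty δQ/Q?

0.115

Products/powers → add relative errors in quadrature, weighted by exponent:
  (-2·δd/d)² = (-2×0.0536)² = 0.0115;  (1·δz/z)² = (1×0.0419)² = 0.00175
δQ/Q = √(0.0133) = 0.115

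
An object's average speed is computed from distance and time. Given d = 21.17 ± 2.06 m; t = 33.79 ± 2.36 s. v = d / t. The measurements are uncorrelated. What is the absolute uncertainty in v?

v is a product of powers, so relative uncertainties combine in quadrature:
  (1·δd/d)² = (1×0.0973)² = 0.00947;  (-1·δt/t)² = (-1×0.0698)² = 0.00488
δv/v = √(0.0143) = 0.120
v = 0.6265 m/s, so δv = 0.120 × 0.6265 = 0.0750 m/s.

0.0750 m/s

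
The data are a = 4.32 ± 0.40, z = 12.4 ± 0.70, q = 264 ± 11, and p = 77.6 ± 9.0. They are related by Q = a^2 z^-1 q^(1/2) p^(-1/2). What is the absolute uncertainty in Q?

Products/powers → add relative errors in quadrature, weighted by exponent:
  (2·δa/a)² = (2×0.0926)² = 0.0343;  (-1·δz/z)² = (-1×0.0565)² = 0.00319;  (½·δq/q)² = (0.5×0.0417)² = 0.000434;  (−½·δp/p)² = (-0.5×0.116)² = 0.00336
δQ/Q = √(0.0413) = 0.203
Q = 2.78, so δQ = 0.203 × 2.78 = 0.564.

0.564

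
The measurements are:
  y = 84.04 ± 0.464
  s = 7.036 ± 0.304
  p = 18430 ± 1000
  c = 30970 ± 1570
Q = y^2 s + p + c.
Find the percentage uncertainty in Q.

Let w = y^2·s = 49690. δw/w = √((2·δy/y)² + (1·δs/s)²) = √(0.000122 + 0.00187) = 0.0446, so δw = 2220.
Q = w + p + c: δQ = √(δw² + δp² + δc²) = √(4.91e+06 + 1e+06 + 2.46e+06) = 2890
Q = 99090, so δQ/Q = 2890/99090 = 0.0292.

2.92%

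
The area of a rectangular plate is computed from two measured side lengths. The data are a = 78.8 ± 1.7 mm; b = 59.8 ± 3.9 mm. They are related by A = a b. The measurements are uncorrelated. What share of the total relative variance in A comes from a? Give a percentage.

9.86%

(δA/A)² = (1·δa/a)² + (1·δb/b)²
  a term: (1×0.0216)² = 0.000465
  b term: (1×0.0652)² = 0.00425
Total = 0.00472. Share from a = 0.000465/0.00472 = 0.0986.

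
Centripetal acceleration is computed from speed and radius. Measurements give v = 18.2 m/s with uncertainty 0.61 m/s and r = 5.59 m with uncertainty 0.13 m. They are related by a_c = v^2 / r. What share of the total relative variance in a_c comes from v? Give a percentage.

(δa_c/a_c)² = (2·δv/v)² + (-1·δr/r)²
  v term: (2×0.0335)² = 0.00449
  r term: (-1×0.0233)² = 0.000541
Total = 0.00503. Share from v = 0.00449/0.00503 = 0.893.

89.3%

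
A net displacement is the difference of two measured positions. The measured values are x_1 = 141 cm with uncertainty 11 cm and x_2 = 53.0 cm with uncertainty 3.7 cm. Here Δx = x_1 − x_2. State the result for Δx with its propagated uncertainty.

Each term contributes (cᵢ δxᵢ)² to (δΔx)²:
  (δx_1)² = 121;  (δx_2)² = 13.7
δΔx = √(135) = 11.6 cm
Δx = 88.0 cm.

88.0 ± 11.6 cm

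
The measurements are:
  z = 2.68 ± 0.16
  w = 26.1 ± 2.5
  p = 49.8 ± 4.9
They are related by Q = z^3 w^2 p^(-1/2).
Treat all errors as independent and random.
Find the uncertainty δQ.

Products/powers → add relative errors in quadrature, weighted by exponent:
  (3·δz/z)² = (3×0.0597)² = 0.0321;  (2·δw/w)² = (2×0.0958)² = 0.0367;  (−½·δp/p)² = (-0.5×0.0984)² = 0.00242
δQ/Q = √(0.0712) = 0.267
Q = 1860, so δQ = 0.267 × 1860 = 496.

496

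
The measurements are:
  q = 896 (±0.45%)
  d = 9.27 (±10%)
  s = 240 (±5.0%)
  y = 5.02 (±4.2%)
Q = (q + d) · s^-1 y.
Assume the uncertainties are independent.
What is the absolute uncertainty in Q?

1.24

Let u = q + d = 905. δu = √(δq² + δd²) = √(16.3 + 0.859) = 4.14, so δu/u = 0.00457.
Q is then a monomial in u, s, y:
δQ/Q = √((δu/u)² + (-1·δs/s)² + (1·δy/y)²) = √(2.09e-05 + 0.00250 + 0.00176) = 0.0655
Q = 18.9, so δQ = 0.0655 × 18.9 = 1.24.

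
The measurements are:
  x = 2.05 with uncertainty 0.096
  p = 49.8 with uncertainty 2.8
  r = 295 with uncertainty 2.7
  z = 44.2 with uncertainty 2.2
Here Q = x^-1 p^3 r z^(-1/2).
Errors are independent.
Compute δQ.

4.73e+05

For a monomial Q ∝ x^-1, p^3, r, z^(-1/2), fractional errors add in quadrature:
  (-1·δx/x)² = (-1×0.0468)² = 0.00219;  (3·δp/p)² = (3×0.0562)² = 0.0285;  (1·δr/r)² = (1×0.00915)² = 8.38e-05;  (−½·δz/z)² = (-0.5×0.0498)² = 0.000619
δQ/Q = √(0.0313) = 0.177
Q = 2.67e+06, so δQ = 0.177 × 2.67e+06 = 4.73e+05.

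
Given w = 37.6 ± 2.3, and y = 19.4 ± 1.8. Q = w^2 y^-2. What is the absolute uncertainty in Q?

Q is a product of powers, so relative uncertainties combine in quadrature:
  (2·δw/w)² = (2×0.0612)² = 0.0150;  (-2·δy/y)² = (-2×0.0928)² = 0.0344
δQ/Q = √(0.0494) = 0.222
Q = 3.76, so δQ = 0.222 × 3.76 = 0.835.

0.835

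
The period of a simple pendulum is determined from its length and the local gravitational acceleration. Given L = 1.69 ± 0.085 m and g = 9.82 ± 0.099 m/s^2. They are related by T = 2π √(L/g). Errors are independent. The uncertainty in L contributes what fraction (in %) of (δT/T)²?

(δT/T)² = (½·δL/L)² + (−½·δg/g)²
  L term: (0.5×0.0503)² = 0.000632
  g term: (-0.5×0.0101)² = 2.54e-05
Total = 0.000658. Share from L = 0.000632/0.000658 = 0.961.

96.1%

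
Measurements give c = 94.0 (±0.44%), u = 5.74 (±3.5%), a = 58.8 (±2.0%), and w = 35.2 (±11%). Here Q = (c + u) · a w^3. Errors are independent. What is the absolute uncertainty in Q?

8.46e+07

Let h = c + u = 99.7. δh = √(δc² + δu²) = √(0.171 + 0.0404) = 0.460, so δh/h = 0.00461.
Q is then a monomial in h, a, w:
δQ/Q = √((δh/h)² + (1·δa/a)² + (3·δw/w)²) = √(2.13e-05 + 0.000400 + 0.109) = 0.331
Q = 2.56e+08, so δQ = 0.331 × 2.56e+08 = 8.46e+07.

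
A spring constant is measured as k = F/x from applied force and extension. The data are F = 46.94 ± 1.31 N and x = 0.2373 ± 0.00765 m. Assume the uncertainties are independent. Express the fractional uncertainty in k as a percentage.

4.26%

For a monomial k ∝ F, x^-1, fractional errors add in quadrature:
  (1·δF/F)² = (1×0.0279)² = 0.000779;  (-1·δx/x)² = (-1×0.0322)² = 0.00104
δk/k = √(0.00182) = 0.0426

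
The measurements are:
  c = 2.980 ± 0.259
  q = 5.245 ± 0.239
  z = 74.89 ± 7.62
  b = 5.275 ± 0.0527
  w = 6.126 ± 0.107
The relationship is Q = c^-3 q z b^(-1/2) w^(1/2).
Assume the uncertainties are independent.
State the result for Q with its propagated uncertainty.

16.00 ± 4.54

Since Q is a product/quotient, work with relative uncertainties:
  (-3·δc/c)² = (-3×0.0869)² = 0.0680;  (1·δq/q)² = (1×0.0456)² = 0.00208;  (1·δz/z)² = (1×0.102)² = 0.0104;  (−½·δb/b)² = (-0.5×0.00999)² = 2.5e-05;  (½·δw/w)² = (0.5×0.0175)² = 7.63e-05
δQ/Q = √(0.0805) = 0.284
Q = 16.00, so δQ = 0.284 × 16.00 = 4.54.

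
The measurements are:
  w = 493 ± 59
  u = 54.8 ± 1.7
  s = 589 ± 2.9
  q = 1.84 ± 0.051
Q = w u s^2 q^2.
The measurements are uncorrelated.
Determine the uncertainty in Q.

4.31e+09

Since Q is a product/quotient, work with relative uncertainties:
  (1·δw/w)² = (1×0.120)² = 0.0143;  (1·δu/u)² = (1×0.0310)² = 0.000962;  (2·δs/s)² = (2×0.00492)² = 9.7e-05;  (2·δq/q)² = (2×0.0277)² = 0.00307
δQ/Q = √(0.0185) = 0.136
Q = 3.17e+10, so δQ = 0.136 × 3.17e+10 = 4.31e+09.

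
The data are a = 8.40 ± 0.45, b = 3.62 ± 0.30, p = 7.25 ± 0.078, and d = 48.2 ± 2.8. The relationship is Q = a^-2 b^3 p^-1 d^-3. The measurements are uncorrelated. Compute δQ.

For a monomial Q ∝ a^-2, b^3, p^-1, d^-3, fractional errors add in quadrature:
  (-2·δa/a)² = (-2×0.0536)² = 0.0115;  (3·δb/b)² = (3×0.0829)² = 0.0618;  (-1·δp/p)² = (-1×0.0108)² = 0.000116;  (-3·δd/d)² = (-3×0.0581)² = 0.0304
δQ/Q = √(0.104) = 0.322
Q = 8.28e-07, so δQ = 0.322 × 8.28e-07 = 2.67e-07.

2.67e-07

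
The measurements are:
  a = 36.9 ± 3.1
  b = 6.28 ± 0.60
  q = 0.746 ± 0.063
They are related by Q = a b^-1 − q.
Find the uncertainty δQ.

0.750

Let p = a·b^-1 = 5.88. δp/p = √((1·δa/a)² + (-1·δb/b)²) = √(0.00706 + 0.00913) = 0.127, so δp = 0.748.
Q = p − q: δQ = √(δp² + δq²) = √(0.559 + 0.00397) = 0.750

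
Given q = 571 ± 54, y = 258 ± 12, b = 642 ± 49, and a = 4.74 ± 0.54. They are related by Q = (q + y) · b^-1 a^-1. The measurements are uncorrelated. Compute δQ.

0.0415

Let u = q + y = 829. δu = √(δq² + δy²) = √(2920 + 144) = 55.3, so δu/u = 0.0667.
Q is then a monomial in u, b, a:
δQ/Q = √((δu/u)² + (-1·δb/b)² + (-1·δa/a)²) = √(0.00445 + 0.00583 + 0.0130) = 0.153
Q = 0.272, so δQ = 0.153 × 0.272 = 0.0415.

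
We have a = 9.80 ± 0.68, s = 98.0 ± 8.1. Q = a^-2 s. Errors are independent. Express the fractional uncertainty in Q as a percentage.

For a monomial Q ∝ a^-2, s, fractional errors add in quadrature:
  (-2·δa/a)² = (-2×0.0694)² = 0.0193;  (1·δs/s)² = (1×0.0827)² = 0.00683
δQ/Q = √(0.0261) = 0.162

16.2%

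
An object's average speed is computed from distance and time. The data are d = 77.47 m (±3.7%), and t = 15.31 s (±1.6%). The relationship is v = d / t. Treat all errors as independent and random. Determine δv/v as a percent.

Relative error in a monomial: (δv/v)² = Σ (nᵢ · δxᵢ/xᵢ)².
  (1·δd/d)² = (1×0.0370)² = 0.00137;  (-1·δt/t)² = (-1×0.0160)² = 0.000256
δv/v = √(0.00163) = 0.0403

4.03%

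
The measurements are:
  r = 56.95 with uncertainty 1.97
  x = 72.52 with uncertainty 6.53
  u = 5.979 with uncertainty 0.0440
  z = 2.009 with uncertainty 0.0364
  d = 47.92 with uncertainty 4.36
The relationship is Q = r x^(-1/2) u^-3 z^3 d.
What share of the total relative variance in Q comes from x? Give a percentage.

13.6%

(δQ/Q)² = (1·δr/r)² + (−½·δx/x)² + (-3·δu/u)² + (3·δz/z)² + (1·δd/d)²
  r term: (1×0.0346)² = 0.00120
  x term: (-0.5×0.0900)² = 0.00203
  u term: (-3×0.00736)² = 0.000487
  z term: (3×0.0181)² = 0.00295
  d term: (1×0.0910)² = 0.00828
Total = 0.0149. Share from x = 0.00203/0.0149 = 0.136.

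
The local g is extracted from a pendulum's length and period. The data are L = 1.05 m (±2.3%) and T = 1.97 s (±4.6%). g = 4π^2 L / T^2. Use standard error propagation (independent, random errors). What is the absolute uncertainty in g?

g is a product of powers, so relative uncertainties combine in quadrature:
  (1·δL/L)² = (1×0.0230)² = 0.000529;  (-2·δT/T)² = (-2×0.0460)² = 0.00846
δg/g = √(0.00899) = 0.0948
g = 10.7 m/s^2, so δg = 0.0948 × 10.7 = 1.01 m/s^2.

1.01 m/s^2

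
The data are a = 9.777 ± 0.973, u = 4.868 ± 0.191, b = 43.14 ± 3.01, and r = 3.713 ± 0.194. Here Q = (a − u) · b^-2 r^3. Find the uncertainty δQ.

Let w = a − u = 4.909. δw = √(δa² + δu²) = √(0.947 + 0.0365) = 0.992, so δw/w = 0.202.
Q is then a monomial in w, b, r:
δQ/Q = √((δw/w)² + (-2·δb/b)² + (3·δr/r)²) = √(0.0408 + 0.0195 + 0.0246) = 0.291
Q = 0.1350, so δQ = 0.291 × 0.1350 = 0.0393.

0.0393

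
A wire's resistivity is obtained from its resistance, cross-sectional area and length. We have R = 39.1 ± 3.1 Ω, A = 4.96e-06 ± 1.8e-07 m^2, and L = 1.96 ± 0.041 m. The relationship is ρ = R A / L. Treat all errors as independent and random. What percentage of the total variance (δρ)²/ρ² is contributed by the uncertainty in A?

(δρ/ρ)² = (1·δR/R)² + (1·δA/A)² + (-1·δL/L)²
  R term: (1×0.0793)² = 0.00629
  A term: (1×0.0363)² = 0.00132
  L term: (-1×0.0209)² = 0.000438
Total = 0.00804. Share from A = 0.00132/0.00804 = 0.164.

16.4%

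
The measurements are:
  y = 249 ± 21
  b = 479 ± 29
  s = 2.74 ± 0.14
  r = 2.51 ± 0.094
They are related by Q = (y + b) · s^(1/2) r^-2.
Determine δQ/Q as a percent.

Let u = y + b = 728. δu = √(δy² + δb²) = √(441 + 841) = 35.8, so δu/u = 0.0492.
Q is then a monomial in u, s, r:
δQ/Q = √((δu/u)² + (½·δs/s)² + (-2·δr/r)²) = √(0.00242 + 0.000653 + 0.00561) = 0.0932

9.32%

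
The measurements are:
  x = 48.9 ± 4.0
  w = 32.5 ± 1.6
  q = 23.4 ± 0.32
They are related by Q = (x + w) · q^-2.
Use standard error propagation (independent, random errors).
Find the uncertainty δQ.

0.00886

Let u = x + w = 81.4. δu = √(δx² + δw²) = √(16.0 + 2.56) = 4.31, so δu/u = 0.0529.
Q is then a monomial in u, q:
δQ/Q = √((δu/u)² + (-2·δq/q)²) = √(0.00280 + 0.000748) = 0.0596
Q = 0.149, so δQ = 0.0596 × 0.149 = 0.00886.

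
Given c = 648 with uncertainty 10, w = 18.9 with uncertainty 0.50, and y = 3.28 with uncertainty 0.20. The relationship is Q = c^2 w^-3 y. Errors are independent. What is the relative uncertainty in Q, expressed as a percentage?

Each factor contributes (exponent × relative error)² to (δQ/Q)²:
  (2·δc/c)² = (2×0.0154)² = 0.000953;  (-3·δw/w)² = (-3×0.0265)² = 0.00630;  (1·δy/y)² = (1×0.0610)² = 0.00372
δQ/Q = √(0.0110) = 0.105

10.5%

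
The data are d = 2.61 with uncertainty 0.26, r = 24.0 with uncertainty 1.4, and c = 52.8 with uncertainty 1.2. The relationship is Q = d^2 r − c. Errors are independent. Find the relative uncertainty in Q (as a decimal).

Let p = d^2·r = 163. δp/p = √((2·δd/d)² + (1·δr/r)²) = √(0.0397 + 0.00340) = 0.208, so δp = 33.9.
Q = p − c: δQ = √(δp² + δc²) = √(1150 + 1.44) = 34.0
Q = 111, so δQ/Q = 34.0/111 = 0.307.

0.307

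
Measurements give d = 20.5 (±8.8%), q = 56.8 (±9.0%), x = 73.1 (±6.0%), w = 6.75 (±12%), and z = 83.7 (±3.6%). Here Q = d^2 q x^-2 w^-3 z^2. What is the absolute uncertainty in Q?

44.2

Each factor contributes (exponent × relative error)² to (δQ/Q)²:
  (2·δd/d)² = (2×0.0880)² = 0.0310;  (1·δq/q)² = (1×0.0900)² = 0.00810;  (-2·δx/x)² = (-2×0.0600)² = 0.0144;  (-3·δw/w)² = (-3×0.120)² = 0.130;  (2·δz/z)² = (2×0.0360)² = 0.00518
δQ/Q = √(0.188) = 0.434
Q = 102, so δQ = 0.434 × 102 = 44.2.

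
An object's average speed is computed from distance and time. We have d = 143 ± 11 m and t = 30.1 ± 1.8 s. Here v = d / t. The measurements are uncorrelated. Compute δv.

For a monomial v ∝ d, t^-1, fractional errors add in quadrature:
  (1·δd/d)² = (1×0.0769)² = 0.00592;  (-1·δt/t)² = (-1×0.0598)² = 0.00358
δv/v = √(0.00949) = 0.0974
v = 4.75 m/s, so δv = 0.0974 × 4.75 = 0.463 m/s.

0.463 m/s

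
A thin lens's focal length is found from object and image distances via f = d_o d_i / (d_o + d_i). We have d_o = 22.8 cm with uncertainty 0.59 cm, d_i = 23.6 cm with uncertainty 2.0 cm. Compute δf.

∂f/∂d_o = (d_i/(d_o+d_i))² = 0.259;  ∂f/∂d_i = (d_o/(d_o+d_i))² = 0.241
δf = √((∂f/∂d_o · δd_o)² + (∂f/∂d_i · δd_i)²) = √(0.0233 + 0.233) = 0.506 cm

0.506 cm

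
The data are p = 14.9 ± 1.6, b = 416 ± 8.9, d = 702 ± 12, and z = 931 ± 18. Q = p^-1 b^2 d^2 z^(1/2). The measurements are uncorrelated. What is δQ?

Products/powers → add relative errors in quadrature, weighted by exponent:
  (-1·δp/p)² = (-1×0.107)² = 0.0115;  (2·δb/b)² = (2×0.0214)² = 0.00183;  (2·δd/d)² = (2×0.0171)² = 0.00117;  (½·δz/z)² = (0.5×0.0193)² = 9.35e-05
δQ/Q = √(0.0146) = 0.121
Q = 1.75e+11, so δQ = 0.121 × 1.75e+11 = 2.11e+10.

2.11e+10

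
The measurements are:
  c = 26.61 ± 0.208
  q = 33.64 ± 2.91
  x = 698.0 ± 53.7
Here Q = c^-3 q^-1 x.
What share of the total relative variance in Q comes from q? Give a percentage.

53.6%

(δQ/Q)² = (-3·δc/c)² + (-1·δq/q)² + (1·δx/x)²
  c term: (-3×0.00782)² = 0.000550
  q term: (-1×0.0865)² = 0.00748
  x term: (1×0.0769)² = 0.00592
Total = 0.0140. Share from q = 0.00748/0.0140 = 0.536.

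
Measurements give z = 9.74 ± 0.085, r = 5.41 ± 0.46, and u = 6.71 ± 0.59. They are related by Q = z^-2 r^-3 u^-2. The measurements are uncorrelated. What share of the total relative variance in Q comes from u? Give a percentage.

32.1%

(δQ/Q)² = (-2·δz/z)² + (-3·δr/r)² + (-2·δu/u)²
  z term: (-2×0.00873)² = 0.000305
  r term: (-3×0.0850)² = 0.0651
  u term: (-2×0.0879)² = 0.0309
Total = 0.0963. Share from u = 0.0309/0.0963 = 0.321.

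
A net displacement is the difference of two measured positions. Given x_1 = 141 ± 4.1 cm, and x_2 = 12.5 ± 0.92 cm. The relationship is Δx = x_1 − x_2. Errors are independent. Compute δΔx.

Absolute uncertainties add in quadrature for a linear combination:
  (δx_1)² = 16.8;  (δx_2)² = 0.846
δΔx = √(17.7) = 4.20 cm

4.20 cm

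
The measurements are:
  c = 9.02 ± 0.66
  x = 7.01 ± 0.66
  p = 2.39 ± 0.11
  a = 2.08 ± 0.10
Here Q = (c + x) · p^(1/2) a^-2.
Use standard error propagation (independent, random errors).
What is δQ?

Let u = c + x = 16.0. δu = √(δc² + δx²) = √(0.436 + 0.436) = 0.933, so δu/u = 0.0582.
Q is then a monomial in u, p, a:
δQ/Q = √((δu/u)² + (½·δp/p)² + (-2·δa/a)²) = √(0.00339 + 0.000530 + 0.00925) = 0.115
Q = 5.73, so δQ = 0.115 × 5.73 = 0.657.

0.657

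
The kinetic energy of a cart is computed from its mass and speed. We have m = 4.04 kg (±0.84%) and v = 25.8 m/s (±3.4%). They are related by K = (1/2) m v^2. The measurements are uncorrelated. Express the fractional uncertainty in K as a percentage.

K is a product of powers, so relative uncertainties combine in quadrature:
  (1·δm/m)² = (1×0.00840)² = 7.06e-05;  (2·δv/v)² = (2×0.0340)² = 0.00462
δK/K = √(0.00469) = 0.0685

6.85%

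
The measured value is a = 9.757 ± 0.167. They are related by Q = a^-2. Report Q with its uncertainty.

Q ∝ a^-2, so δQ/Q = |-2| · δa/a = 2 × 0.0171 = 0.0342.
Q = 0.01050, so δQ = 0.0342 × 0.01050 = 0.000360.

0.01050 ± 0.000360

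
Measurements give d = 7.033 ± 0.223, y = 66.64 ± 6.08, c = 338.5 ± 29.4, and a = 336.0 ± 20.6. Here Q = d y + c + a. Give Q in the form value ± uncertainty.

1143 ± 57.8

Let p = d·y = 468.7. δp/p = √((1·δd/d)² + (1·δy/y)²) = √(0.00101 + 0.00832) = 0.0966, so δp = 45.3.
Q = p + c + a: δQ = √(δp² + δc² + δa²) = √(2050 + 864 + 424) = 57.8
Q = 1143.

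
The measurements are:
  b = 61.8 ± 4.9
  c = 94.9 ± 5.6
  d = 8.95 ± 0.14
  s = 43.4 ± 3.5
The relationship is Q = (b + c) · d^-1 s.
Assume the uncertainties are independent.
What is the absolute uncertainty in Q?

Let u = b + c = 157. δu = √(δb² + δc²) = √(24.0 + 31.4) = 7.44, so δu/u = 0.0475.
Q is then a monomial in u, d, s:
δQ/Q = √((δu/u)² + (-1·δd/d)² + (1·δs/s)²) = √(0.00225 + 0.000245 + 0.00650) = 0.0949
Q = 760, so δQ = 0.0949 × 760 = 72.1.

72.1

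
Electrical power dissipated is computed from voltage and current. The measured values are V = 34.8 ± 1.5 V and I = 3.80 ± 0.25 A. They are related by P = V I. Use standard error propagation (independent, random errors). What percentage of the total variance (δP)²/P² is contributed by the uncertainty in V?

30.0%

(δP/P)² = (1·δV/V)² + (1·δI/I)²
  V term: (1×0.0431)² = 0.00186
  I term: (1×0.0658)² = 0.00433
Total = 0.00619. Share from V = 0.00186/0.00619 = 0.300.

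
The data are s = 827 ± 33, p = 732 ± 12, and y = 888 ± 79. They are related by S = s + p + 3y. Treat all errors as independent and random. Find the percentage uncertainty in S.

5.67%

Sums and differences: (δS)² = Σ (cᵢ δxᵢ)².
  (δs)² = 1090;  (δp)² = 144;  (3·δy)² = 56200
δS = √(57400) = 240
S = 4220, so δS/S = 240/4220 = 0.0567.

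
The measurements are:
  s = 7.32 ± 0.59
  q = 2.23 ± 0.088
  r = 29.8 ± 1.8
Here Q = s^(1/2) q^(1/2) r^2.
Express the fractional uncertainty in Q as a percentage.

Since Q is a product/quotient, work with relative uncertainties:
  (½·δs/s)² = (0.5×0.0806)² = 0.00162;  (½·δq/q)² = (0.5×0.0395)² = 0.000389;  (2·δr/r)² = (2×0.0604)² = 0.0146
δQ/Q = √(0.0166) = 0.129

12.9%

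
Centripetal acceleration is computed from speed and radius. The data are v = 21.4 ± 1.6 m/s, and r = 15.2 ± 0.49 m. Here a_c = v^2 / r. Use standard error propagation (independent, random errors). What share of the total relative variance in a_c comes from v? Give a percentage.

(δa_c/a_c)² = (2·δv/v)² + (-1·δr/r)²
  v term: (2×0.0748)² = 0.0224
  r term: (-1×0.0322)² = 0.00104
Total = 0.0234. Share from v = 0.0224/0.0234 = 0.956.

95.6%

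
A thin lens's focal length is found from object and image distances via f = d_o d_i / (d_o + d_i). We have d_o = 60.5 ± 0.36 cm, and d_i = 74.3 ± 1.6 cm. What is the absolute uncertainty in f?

0.340 cm

∂f/∂d_o = (d_i/(d_o+d_i))² = 0.304;  ∂f/∂d_i = (d_o/(d_o+d_i))² = 0.201
δf = √((∂f/∂d_o · δd_o)² + (∂f/∂d_i · δd_i)²) = √(0.0120 + 0.104) = 0.340 cm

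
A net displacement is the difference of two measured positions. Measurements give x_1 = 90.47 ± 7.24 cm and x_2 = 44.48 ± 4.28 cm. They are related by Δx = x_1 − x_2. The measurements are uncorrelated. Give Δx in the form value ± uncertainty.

Each term contributes (cᵢ δxᵢ)² to (δΔx)²:
  (δx_1)² = 52.4;  (δx_2)² = 18.3
δΔx = √(70.7) = 8.41 cm
Δx = 45.99 cm.

45.99 ± 8.41 cm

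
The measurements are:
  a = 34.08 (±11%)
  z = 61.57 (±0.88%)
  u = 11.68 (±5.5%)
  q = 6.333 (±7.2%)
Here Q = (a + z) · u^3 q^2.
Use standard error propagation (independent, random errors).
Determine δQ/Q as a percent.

22.3%

Let w = a + z = 95.65. δw = √(δa² + δz²) = √(14.1 + 0.294) = 3.79, so δw/w = 0.0396.
Q is then a monomial in w, u, q:
δQ/Q = √((δw/w)² + (3·δu/u)² + (2·δq/q)²) = √(0.00157 + 0.0272 + 0.0207) = 0.223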